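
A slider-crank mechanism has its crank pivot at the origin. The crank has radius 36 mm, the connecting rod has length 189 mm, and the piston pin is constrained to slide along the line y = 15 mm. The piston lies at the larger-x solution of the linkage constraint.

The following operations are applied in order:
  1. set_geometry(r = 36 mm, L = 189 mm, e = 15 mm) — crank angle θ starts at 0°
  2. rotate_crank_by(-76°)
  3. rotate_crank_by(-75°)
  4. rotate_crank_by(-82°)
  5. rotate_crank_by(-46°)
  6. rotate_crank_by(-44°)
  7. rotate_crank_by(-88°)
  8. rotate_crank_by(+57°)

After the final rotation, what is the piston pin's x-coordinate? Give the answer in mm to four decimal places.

224.4684

set_geometry: r = 36 mm, L = 189 mm, e = 15 mm; θ ← 0°
rotate_crank_by(-76°): θ ← 0° -76° = -76°
rotate_crank_by(-75°): θ ← -76° -75° = -151°
rotate_crank_by(-82°): θ ← -151° -82° = -233°
rotate_crank_by(-46°): θ ← -233° -46° = -279°
rotate_crank_by(-44°): θ ← -279° -44° = -323°
rotate_crank_by(-88°): θ ← -323° -88° = -411°
rotate_crank_by(+57°): θ ← -411° +57° = -354°
crank pin P = (r cos θ, r sin θ) = (35.802788, 3.763025)
h = r sin θ − e = 3.763025 − 15 = -11.236975
x = r cos θ + √(L² − h²) = 35.802788 + √(35721.0 − 126.2696) = 35.802788 + 188.665658 = 224.468446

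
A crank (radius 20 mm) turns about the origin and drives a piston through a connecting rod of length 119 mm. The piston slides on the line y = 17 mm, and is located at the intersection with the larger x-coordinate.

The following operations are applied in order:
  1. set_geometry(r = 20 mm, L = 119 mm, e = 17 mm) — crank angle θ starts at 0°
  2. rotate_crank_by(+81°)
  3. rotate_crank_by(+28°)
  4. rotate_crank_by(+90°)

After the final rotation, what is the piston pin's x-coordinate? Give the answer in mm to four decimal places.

set_geometry: r = 20 mm, L = 119 mm, e = 17 mm; θ ← 0°
rotate_crank_by(+81°): θ ← 0° +81° = 81°
rotate_crank_by(+28°): θ ← 81° +28° = 109°
rotate_crank_by(+90°): θ ← 109° +90° = 199°
crank pin P = (r cos θ, r sin θ) = (-18.910372, -6.511363)
h = r sin θ − e = -6.511363 − 17 = -23.511363
x = r cos θ + √(L² − h²) = -18.910372 + √(14161.0 − 552.7842) = -18.910372 + 116.654258 = 97.743886

97.7439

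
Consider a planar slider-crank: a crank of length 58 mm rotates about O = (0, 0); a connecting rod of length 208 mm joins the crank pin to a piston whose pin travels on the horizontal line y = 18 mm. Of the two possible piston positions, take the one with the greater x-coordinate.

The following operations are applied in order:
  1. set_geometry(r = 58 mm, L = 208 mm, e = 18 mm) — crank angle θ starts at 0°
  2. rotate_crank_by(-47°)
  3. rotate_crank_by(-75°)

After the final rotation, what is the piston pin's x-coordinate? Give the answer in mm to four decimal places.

166.1147

set_geometry: r = 58 mm, L = 208 mm, e = 18 mm; θ ← 0°
rotate_crank_by(-47°): θ ← 0° -47° = -47°
rotate_crank_by(-75°): θ ← -47° -75° = -122°
crank pin P = (r cos θ, r sin θ) = (-30.735317, -49.186790)
h = r sin θ − e = -49.186790 − 18 = -67.186790
x = r cos θ + √(L² − h²) = -30.735317 + √(43264.0 − 4514.0647) = -30.735317 + 196.850033 = 166.114715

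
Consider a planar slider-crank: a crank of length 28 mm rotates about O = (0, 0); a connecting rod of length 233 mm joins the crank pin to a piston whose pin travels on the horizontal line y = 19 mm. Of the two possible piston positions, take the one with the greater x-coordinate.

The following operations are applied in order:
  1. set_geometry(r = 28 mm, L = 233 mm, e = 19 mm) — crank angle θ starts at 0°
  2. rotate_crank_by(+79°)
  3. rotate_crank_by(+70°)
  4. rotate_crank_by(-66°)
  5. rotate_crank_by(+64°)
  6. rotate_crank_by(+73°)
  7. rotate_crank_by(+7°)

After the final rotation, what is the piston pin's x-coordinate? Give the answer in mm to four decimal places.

210.5353

set_geometry: r = 28 mm, L = 233 mm, e = 19 mm; θ ← 0°
rotate_crank_by(+79°): θ ← 0° +79° = 79°
rotate_crank_by(+70°): θ ← 79° +70° = 149°
rotate_crank_by(-66°): θ ← 149° -66° = 83°
rotate_crank_by(+64°): θ ← 83° +64° = 147°
rotate_crank_by(+73°): θ ← 147° +73° = 220°
rotate_crank_by(+7°): θ ← 220° +7° = 227°
crank pin P = (r cos θ, r sin θ) = (-19.095954, -20.477904)
h = r sin θ − e = -20.477904 − 19 = -39.477904
x = r cos θ + √(L² − h²) = -19.095954 + √(54289.0 − 1558.5049) = -19.095954 + 229.631215 = 210.535261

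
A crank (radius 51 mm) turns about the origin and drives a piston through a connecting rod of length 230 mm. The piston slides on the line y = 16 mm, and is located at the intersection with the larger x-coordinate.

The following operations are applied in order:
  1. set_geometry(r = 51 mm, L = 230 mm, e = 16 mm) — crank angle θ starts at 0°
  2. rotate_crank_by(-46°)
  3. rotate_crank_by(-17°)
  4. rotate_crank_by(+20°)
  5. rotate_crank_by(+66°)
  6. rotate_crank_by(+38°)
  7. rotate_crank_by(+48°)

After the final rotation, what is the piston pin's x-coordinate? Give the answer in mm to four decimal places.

211.1278

set_geometry: r = 51 mm, L = 230 mm, e = 16 mm; θ ← 0°
rotate_crank_by(-46°): θ ← 0° -46° = -46°
rotate_crank_by(-17°): θ ← -46° -17° = -63°
rotate_crank_by(+20°): θ ← -63° +20° = -43°
rotate_crank_by(+66°): θ ← -43° +66° = 23°
rotate_crank_by(+38°): θ ← 23° +38° = 61°
rotate_crank_by(+48°): θ ← 61° +48° = 109°
crank pin P = (r cos θ, r sin θ) = (-16.603976, 48.221447)
h = r sin θ − e = 48.221447 − 16 = 32.221447
x = r cos θ + √(L² − h²) = -16.603976 + √(52900.0 − 1038.2217) = -16.603976 + 227.731812 = 211.127836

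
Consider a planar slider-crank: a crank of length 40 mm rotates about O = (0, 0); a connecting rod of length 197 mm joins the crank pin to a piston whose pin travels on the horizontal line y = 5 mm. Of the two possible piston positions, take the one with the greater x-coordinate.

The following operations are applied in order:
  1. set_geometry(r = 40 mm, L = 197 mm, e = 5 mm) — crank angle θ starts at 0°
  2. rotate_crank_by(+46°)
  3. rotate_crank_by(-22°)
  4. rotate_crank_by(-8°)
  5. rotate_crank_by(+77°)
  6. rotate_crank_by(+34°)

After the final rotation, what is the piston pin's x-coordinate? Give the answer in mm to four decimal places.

set_geometry: r = 40 mm, L = 197 mm, e = 5 mm; θ ← 0°
rotate_crank_by(+46°): θ ← 0° +46° = 46°
rotate_crank_by(-22°): θ ← 46° -22° = 24°
rotate_crank_by(-8°): θ ← 24° -8° = 16°
rotate_crank_by(+77°): θ ← 16° +77° = 93°
rotate_crank_by(+34°): θ ← 93° +34° = 127°
crank pin P = (r cos θ, r sin θ) = (-24.072601, 31.945420)
h = r sin θ − e = 31.945420 − 5 = 26.945420
x = r cos θ + √(L² − h²) = -24.072601 + √(38809.0 − 726.0557) = -24.072601 + 195.148519 = 171.075918

171.0759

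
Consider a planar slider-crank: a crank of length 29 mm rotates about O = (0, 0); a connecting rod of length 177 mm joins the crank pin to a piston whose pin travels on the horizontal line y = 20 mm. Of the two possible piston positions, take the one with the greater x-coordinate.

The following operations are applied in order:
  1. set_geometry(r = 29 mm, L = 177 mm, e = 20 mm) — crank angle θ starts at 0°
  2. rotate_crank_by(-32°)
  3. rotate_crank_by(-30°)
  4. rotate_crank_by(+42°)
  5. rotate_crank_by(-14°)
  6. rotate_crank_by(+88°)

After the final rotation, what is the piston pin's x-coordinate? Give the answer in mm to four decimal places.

194.0119

set_geometry: r = 29 mm, L = 177 mm, e = 20 mm; θ ← 0°
rotate_crank_by(-32°): θ ← 0° -32° = -32°
rotate_crank_by(-30°): θ ← -32° -30° = -62°
rotate_crank_by(+42°): θ ← -62° +42° = -20°
rotate_crank_by(-14°): θ ← -20° -14° = -34°
rotate_crank_by(+88°): θ ← -34° +88° = 54°
crank pin P = (r cos θ, r sin θ) = (17.045772, 23.461493)
h = r sin θ − e = 23.461493 − 20 = 3.461493
x = r cos θ + √(L² − h²) = 17.045772 + √(31329.0 − 11.9819) = 17.045772 + 176.966149 = 194.011922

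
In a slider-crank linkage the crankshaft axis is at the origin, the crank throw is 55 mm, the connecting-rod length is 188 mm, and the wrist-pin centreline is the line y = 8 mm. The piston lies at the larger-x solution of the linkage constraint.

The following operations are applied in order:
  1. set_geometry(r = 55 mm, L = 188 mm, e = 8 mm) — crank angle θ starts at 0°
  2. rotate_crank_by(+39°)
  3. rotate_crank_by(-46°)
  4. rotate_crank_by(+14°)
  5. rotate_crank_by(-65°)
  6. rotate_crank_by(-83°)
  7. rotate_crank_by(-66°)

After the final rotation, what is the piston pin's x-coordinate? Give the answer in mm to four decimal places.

138.2272

set_geometry: r = 55 mm, L = 188 mm, e = 8 mm; θ ← 0°
rotate_crank_by(+39°): θ ← 0° +39° = 39°
rotate_crank_by(-46°): θ ← 39° -46° = -7°
rotate_crank_by(+14°): θ ← -7° +14° = 7°
rotate_crank_by(-65°): θ ← 7° -65° = -58°
rotate_crank_by(-83°): θ ← -58° -83° = -141°
rotate_crank_by(-66°): θ ← -141° -66° = -207°
crank pin P = (r cos θ, r sin θ) = (-49.005359, 24.969477)
h = r sin θ − e = 24.969477 − 8 = 16.969477
x = r cos θ + √(L² − h²) = -49.005359 + √(35344.0 − 287.9632) = -49.005359 + 187.232574 = 138.227215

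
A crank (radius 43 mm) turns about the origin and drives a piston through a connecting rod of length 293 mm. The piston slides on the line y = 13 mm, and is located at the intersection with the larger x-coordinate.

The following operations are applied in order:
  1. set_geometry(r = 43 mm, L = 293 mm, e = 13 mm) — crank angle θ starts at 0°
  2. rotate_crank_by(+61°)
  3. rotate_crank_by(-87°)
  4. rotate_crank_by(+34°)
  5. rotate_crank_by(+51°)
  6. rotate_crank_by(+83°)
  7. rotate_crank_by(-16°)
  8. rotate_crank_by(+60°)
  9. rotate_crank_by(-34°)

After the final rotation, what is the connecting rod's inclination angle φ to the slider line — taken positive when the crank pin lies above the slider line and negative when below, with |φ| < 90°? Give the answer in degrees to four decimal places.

set_geometry: r = 43 mm, L = 293 mm, e = 13 mm; θ ← 0°
rotate_crank_by(+61°): θ ← 0° +61° = 61°
rotate_crank_by(-87°): θ ← 61° -87° = -26°
rotate_crank_by(+34°): θ ← -26° +34° = 8°
rotate_crank_by(+51°): θ ← 8° +51° = 59°
rotate_crank_by(+83°): θ ← 59° +83° = 142°
rotate_crank_by(-16°): θ ← 142° -16° = 126°
rotate_crank_by(+60°): θ ← 126° +60° = 186°
rotate_crank_by(-34°): θ ← 186° -34° = 152°
crank pin P = (r cos θ, r sin θ) = (-37.966746, 20.187277)
h = r sin θ − e = 20.187277 − 13 = 7.187277
sin φ = h / L = 7.187277 / 293 = 0.02452996
φ = arcsin(0.02452996) = 1.405604°

1.4056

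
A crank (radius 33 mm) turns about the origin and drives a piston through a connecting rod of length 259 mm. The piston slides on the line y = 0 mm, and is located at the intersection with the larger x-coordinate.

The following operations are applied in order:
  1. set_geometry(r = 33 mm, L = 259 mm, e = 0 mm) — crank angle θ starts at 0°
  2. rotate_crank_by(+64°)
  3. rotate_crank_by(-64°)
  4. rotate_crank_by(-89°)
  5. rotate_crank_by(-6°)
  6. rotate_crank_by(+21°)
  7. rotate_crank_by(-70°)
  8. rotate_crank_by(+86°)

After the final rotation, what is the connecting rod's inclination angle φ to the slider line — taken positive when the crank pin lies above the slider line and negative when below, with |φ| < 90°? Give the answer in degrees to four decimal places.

-6.2031

set_geometry: r = 33 mm, L = 259 mm, e = 0 mm; θ ← 0°
rotate_crank_by(+64°): θ ← 0° +64° = 64°
rotate_crank_by(-64°): θ ← 64° -64° = 0°
rotate_crank_by(-89°): θ ← 0° -89° = -89°
rotate_crank_by(-6°): θ ← -89° -6° = -95°
rotate_crank_by(+21°): θ ← -95° +21° = -74°
rotate_crank_by(-70°): θ ← -74° -70° = -144°
rotate_crank_by(+86°): θ ← -144° +86° = -58°
crank pin P = (r cos θ, r sin θ) = (17.487336, -27.985587)
h = r sin θ − e = -27.985587 − 0 = -27.985587
sin φ = h / L = -27.985587 / 259 = -0.10805246
φ = arcsin(-0.10805246) = -6.203061°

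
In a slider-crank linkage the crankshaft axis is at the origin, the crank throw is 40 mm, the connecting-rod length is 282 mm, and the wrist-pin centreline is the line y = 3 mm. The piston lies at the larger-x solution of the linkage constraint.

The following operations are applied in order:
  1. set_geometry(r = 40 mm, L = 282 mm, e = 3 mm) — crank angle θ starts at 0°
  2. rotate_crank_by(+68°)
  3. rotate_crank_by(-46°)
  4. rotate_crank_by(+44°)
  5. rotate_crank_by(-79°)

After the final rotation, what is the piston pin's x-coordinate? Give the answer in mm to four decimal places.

set_geometry: r = 40 mm, L = 282 mm, e = 3 mm; θ ← 0°
rotate_crank_by(+68°): θ ← 0° +68° = 68°
rotate_crank_by(-46°): θ ← 68° -46° = 22°
rotate_crank_by(+44°): θ ← 22° +44° = 66°
rotate_crank_by(-79°): θ ← 66° -79° = -13°
crank pin P = (r cos θ, r sin θ) = (38.974803, -8.998042)
h = r sin θ − e = -8.998042 − 3 = -11.998042
x = r cos θ + √(L² − h²) = 38.974803 + √(79524.0 − 143.9530) = 38.974803 + 281.744649 = 320.719451

320.7195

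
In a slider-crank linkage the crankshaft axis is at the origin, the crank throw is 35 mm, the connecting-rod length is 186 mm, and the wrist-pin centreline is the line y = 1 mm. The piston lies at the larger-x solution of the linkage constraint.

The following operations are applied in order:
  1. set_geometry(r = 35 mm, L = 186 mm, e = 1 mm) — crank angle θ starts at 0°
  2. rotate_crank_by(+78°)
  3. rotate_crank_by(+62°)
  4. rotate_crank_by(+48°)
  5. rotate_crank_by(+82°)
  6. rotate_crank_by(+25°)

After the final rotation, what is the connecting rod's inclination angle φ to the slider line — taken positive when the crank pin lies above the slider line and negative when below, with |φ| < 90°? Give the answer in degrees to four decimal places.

-10.1321

set_geometry: r = 35 mm, L = 186 mm, e = 1 mm; θ ← 0°
rotate_crank_by(+78°): θ ← 0° +78° = 78°
rotate_crank_by(+62°): θ ← 78° +62° = 140°
rotate_crank_by(+48°): θ ← 140° +48° = 188°
rotate_crank_by(+82°): θ ← 188° +82° = 270°
rotate_crank_by(+25°): θ ← 270° +25° = 295°
crank pin P = (r cos θ, r sin θ) = (14.791639, -31.720773)
h = r sin θ − e = -31.720773 − 1 = -32.720773
sin φ = h / L = -32.720773 / 186 = -0.17591813
φ = arcsin(-0.17591813) = -10.132092°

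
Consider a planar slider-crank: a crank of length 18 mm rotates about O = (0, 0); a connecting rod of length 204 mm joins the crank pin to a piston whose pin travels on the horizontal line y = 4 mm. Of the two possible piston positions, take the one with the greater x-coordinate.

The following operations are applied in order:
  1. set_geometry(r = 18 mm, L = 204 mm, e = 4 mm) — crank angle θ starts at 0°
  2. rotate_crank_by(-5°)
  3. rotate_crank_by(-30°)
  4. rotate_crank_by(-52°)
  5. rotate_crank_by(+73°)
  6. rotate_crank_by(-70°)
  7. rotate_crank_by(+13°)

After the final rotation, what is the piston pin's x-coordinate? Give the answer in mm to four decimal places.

208.7745

set_geometry: r = 18 mm, L = 204 mm, e = 4 mm; θ ← 0°
rotate_crank_by(-5°): θ ← 0° -5° = -5°
rotate_crank_by(-30°): θ ← -5° -30° = -35°
rotate_crank_by(-52°): θ ← -35° -52° = -87°
rotate_crank_by(+73°): θ ← -87° +73° = -14°
rotate_crank_by(-70°): θ ← -14° -70° = -84°
rotate_crank_by(+13°): θ ← -84° +13° = -71°
crank pin P = (r cos θ, r sin θ) = (5.860227, -17.019334)
h = r sin θ − e = -17.019334 − 4 = -21.019334
x = r cos θ + √(L² − h²) = 5.860227 + √(41616.0 − 441.8124) = 5.860227 + 202.914237 = 208.774464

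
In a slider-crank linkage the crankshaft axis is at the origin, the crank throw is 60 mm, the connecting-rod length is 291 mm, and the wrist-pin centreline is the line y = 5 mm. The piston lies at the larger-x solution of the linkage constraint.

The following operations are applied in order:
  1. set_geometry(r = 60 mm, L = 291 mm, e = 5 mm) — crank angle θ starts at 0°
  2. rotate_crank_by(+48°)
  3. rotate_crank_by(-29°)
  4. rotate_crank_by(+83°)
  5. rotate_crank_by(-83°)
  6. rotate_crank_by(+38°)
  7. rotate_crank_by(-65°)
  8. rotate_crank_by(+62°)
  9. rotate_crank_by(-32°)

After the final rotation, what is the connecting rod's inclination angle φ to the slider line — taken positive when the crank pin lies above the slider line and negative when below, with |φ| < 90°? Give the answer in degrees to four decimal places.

3.4430

set_geometry: r = 60 mm, L = 291 mm, e = 5 mm; θ ← 0°
rotate_crank_by(+48°): θ ← 0° +48° = 48°
rotate_crank_by(-29°): θ ← 48° -29° = 19°
rotate_crank_by(+83°): θ ← 19° +83° = 102°
rotate_crank_by(-83°): θ ← 102° -83° = 19°
rotate_crank_by(+38°): θ ← 19° +38° = 57°
rotate_crank_by(-65°): θ ← 57° -65° = -8°
rotate_crank_by(+62°): θ ← -8° +62° = 54°
rotate_crank_by(-32°): θ ← 54° -32° = 22°
crank pin P = (r cos θ, r sin θ) = (55.631031, 22.476396)
h = r sin θ − e = 22.476396 − 5 = 17.476396
sin φ = h / L = 17.476396 / 291 = 0.06005634
φ = arcsin(0.06005634) = 3.443047°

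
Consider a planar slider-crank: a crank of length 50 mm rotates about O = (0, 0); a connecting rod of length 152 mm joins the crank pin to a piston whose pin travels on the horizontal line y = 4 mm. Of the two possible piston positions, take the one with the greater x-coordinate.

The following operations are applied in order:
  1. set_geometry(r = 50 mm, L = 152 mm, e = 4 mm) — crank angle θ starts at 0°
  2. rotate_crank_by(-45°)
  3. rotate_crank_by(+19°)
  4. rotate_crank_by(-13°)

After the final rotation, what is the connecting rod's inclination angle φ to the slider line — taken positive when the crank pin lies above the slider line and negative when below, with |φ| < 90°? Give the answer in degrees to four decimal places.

set_geometry: r = 50 mm, L = 152 mm, e = 4 mm; θ ← 0°
rotate_crank_by(-45°): θ ← 0° -45° = -45°
rotate_crank_by(+19°): θ ← -45° +19° = -26°
rotate_crank_by(-13°): θ ← -26° -13° = -39°
crank pin P = (r cos θ, r sin θ) = (38.857298, -31.466020)
h = r sin θ − e = -31.466020 − 4 = -35.466020
sin φ = h / L = -35.466020 / 152 = -0.23332908
φ = arcsin(-0.23332908) = -13.493148°

-13.4931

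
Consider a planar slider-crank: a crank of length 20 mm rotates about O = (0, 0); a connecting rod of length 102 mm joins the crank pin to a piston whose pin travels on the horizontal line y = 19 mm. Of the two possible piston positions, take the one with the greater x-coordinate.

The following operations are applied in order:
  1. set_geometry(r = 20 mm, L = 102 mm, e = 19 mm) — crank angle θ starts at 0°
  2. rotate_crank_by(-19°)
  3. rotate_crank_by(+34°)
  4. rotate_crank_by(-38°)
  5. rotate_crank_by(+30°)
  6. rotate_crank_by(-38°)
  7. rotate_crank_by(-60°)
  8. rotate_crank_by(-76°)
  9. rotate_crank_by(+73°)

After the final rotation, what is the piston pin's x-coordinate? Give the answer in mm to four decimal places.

92.8747

set_geometry: r = 20 mm, L = 102 mm, e = 19 mm; θ ← 0°
rotate_crank_by(-19°): θ ← 0° -19° = -19°
rotate_crank_by(+34°): θ ← -19° +34° = 15°
rotate_crank_by(-38°): θ ← 15° -38° = -23°
rotate_crank_by(+30°): θ ← -23° +30° = 7°
rotate_crank_by(-38°): θ ← 7° -38° = -31°
rotate_crank_by(-60°): θ ← -31° -60° = -91°
rotate_crank_by(-76°): θ ← -91° -76° = -167°
rotate_crank_by(+73°): θ ← -167° +73° = -94°
crank pin P = (r cos θ, r sin θ) = (-1.395129, -19.951281)
h = r sin θ − e = -19.951281 − 19 = -38.951281
x = r cos θ + √(L² − h²) = -1.395129 + √(10404.0 − 1517.2023) = -1.395129 + 94.269813 = 92.874684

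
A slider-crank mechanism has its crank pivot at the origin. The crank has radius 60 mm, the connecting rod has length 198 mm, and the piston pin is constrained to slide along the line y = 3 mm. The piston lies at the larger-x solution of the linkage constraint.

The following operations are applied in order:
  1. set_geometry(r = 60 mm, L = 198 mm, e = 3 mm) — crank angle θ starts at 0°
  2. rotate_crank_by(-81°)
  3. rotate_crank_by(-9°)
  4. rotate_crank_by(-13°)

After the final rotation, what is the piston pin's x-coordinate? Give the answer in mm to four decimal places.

174.7220

set_geometry: r = 60 mm, L = 198 mm, e = 3 mm; θ ← 0°
rotate_crank_by(-81°): θ ← 0° -81° = -81°
rotate_crank_by(-9°): θ ← -81° -9° = -90°
rotate_crank_by(-13°): θ ← -90° -13° = -103°
crank pin P = (r cos θ, r sin θ) = (-13.497063, -58.462204)
h = r sin θ − e = -58.462204 − 3 = -61.462204
x = r cos θ + √(L² − h²) = -13.497063 + √(39204.0 − 3777.6025) = -13.497063 + 188.219015 = 174.721951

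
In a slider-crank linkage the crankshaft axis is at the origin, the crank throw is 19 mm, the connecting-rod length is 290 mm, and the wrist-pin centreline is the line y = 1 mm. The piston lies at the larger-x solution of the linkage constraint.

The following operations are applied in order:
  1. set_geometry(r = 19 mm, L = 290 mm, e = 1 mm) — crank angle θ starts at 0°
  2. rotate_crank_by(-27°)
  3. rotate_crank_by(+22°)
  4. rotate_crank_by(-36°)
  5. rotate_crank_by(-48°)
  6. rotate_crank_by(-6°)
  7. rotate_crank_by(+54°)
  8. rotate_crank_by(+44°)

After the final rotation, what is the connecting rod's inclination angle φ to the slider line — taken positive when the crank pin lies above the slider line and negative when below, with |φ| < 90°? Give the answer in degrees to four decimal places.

-0.0011

set_geometry: r = 19 mm, L = 290 mm, e = 1 mm; θ ← 0°
rotate_crank_by(-27°): θ ← 0° -27° = -27°
rotate_crank_by(+22°): θ ← -27° +22° = -5°
rotate_crank_by(-36°): θ ← -5° -36° = -41°
rotate_crank_by(-48°): θ ← -41° -48° = -89°
rotate_crank_by(-6°): θ ← -89° -6° = -95°
rotate_crank_by(+54°): θ ← -95° +54° = -41°
rotate_crank_by(+44°): θ ← -41° +44° = 3°
crank pin P = (r cos θ, r sin θ) = (18.973961, 0.994383)
h = r sin θ − e = 0.994383 − 1 = -0.005617
sin φ = h / L = -0.005617 / 290 = -0.00001937
φ = arcsin(-0.00001937) = -0.001110°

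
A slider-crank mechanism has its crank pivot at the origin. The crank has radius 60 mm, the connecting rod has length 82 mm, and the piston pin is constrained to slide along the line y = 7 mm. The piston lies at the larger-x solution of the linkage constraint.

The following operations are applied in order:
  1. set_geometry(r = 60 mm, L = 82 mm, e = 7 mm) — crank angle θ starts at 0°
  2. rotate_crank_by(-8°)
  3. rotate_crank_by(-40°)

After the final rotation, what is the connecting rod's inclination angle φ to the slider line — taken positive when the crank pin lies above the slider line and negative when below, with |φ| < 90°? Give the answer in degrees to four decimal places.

-38.9860

set_geometry: r = 60 mm, L = 82 mm, e = 7 mm; θ ← 0°
rotate_crank_by(-8°): θ ← 0° -8° = -8°
rotate_crank_by(-40°): θ ← -8° -40° = -48°
crank pin P = (r cos θ, r sin θ) = (40.147836, -44.588690)
h = r sin θ − e = -44.588690 − 7 = -51.588690
sin φ = h / L = -51.588690 / 82 = -0.62913036
φ = arcsin(-0.62913036) = -38.985991°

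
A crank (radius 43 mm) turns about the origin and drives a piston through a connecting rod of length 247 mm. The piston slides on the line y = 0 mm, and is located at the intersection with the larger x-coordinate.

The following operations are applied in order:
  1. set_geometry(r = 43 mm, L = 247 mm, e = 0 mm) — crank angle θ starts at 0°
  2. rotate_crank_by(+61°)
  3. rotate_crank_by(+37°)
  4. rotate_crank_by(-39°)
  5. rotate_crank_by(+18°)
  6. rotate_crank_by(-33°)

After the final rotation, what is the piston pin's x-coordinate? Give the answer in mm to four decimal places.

276.1188

set_geometry: r = 43 mm, L = 247 mm, e = 0 mm; θ ← 0°
rotate_crank_by(+61°): θ ← 0° +61° = 61°
rotate_crank_by(+37°): θ ← 61° +37° = 98°
rotate_crank_by(-39°): θ ← 98° -39° = 59°
rotate_crank_by(+18°): θ ← 59° +18° = 77°
rotate_crank_by(-33°): θ ← 77° -33° = 44°
crank pin P = (r cos θ, r sin θ) = (30.931611, 29.870310)
h = r sin θ − e = 29.870310 − 0 = 29.870310
x = r cos θ + √(L² − h²) = 30.931611 + √(61009.0 − 892.2354) = 30.931611 + 245.187203 = 276.118815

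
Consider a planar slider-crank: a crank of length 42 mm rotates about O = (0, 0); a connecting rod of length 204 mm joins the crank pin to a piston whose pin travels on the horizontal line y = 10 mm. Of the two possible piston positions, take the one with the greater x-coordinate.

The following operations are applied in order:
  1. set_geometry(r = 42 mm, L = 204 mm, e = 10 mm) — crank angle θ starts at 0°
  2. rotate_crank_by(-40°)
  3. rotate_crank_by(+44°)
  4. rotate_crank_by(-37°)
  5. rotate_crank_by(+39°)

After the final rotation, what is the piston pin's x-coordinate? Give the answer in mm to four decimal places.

245.6928

set_geometry: r = 42 mm, L = 204 mm, e = 10 mm; θ ← 0°
rotate_crank_by(-40°): θ ← 0° -40° = -40°
rotate_crank_by(+44°): θ ← -40° +44° = 4°
rotate_crank_by(-37°): θ ← 4° -37° = -33°
rotate_crank_by(+39°): θ ← -33° +39° = 6°
crank pin P = (r cos θ, r sin θ) = (41.769920, 4.390195)
h = r sin θ − e = 4.390195 − 10 = -5.609805
x = r cos θ + √(L² − h²) = 41.769920 + √(41616.0 − 31.4699) = 41.769920 + 203.922853 = 245.692773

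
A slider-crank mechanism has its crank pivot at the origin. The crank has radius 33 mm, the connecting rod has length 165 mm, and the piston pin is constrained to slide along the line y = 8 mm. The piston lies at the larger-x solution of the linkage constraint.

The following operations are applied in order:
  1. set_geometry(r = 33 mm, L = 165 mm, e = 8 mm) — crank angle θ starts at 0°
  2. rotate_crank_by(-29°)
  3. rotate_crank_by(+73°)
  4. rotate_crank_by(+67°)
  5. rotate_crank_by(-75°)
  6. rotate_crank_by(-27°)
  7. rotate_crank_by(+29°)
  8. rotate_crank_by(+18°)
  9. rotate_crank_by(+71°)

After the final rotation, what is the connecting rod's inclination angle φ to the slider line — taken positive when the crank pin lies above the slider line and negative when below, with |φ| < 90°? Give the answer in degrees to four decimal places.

6.3869

set_geometry: r = 33 mm, L = 165 mm, e = 8 mm; θ ← 0°
rotate_crank_by(-29°): θ ← 0° -29° = -29°
rotate_crank_by(+73°): θ ← -29° +73° = 44°
rotate_crank_by(+67°): θ ← 44° +67° = 111°
rotate_crank_by(-75°): θ ← 111° -75° = 36°
rotate_crank_by(-27°): θ ← 36° -27° = 9°
rotate_crank_by(+29°): θ ← 9° +29° = 38°
rotate_crank_by(+18°): θ ← 38° +18° = 56°
rotate_crank_by(+71°): θ ← 56° +71° = 127°
crank pin P = (r cos θ, r sin θ) = (-19.859896, 26.354972)
h = r sin θ − e = 26.354972 − 8 = 18.354972
sin φ = h / L = 18.354972 / 165 = 0.11124225
φ = arcsin(0.11124225) = 6.386931°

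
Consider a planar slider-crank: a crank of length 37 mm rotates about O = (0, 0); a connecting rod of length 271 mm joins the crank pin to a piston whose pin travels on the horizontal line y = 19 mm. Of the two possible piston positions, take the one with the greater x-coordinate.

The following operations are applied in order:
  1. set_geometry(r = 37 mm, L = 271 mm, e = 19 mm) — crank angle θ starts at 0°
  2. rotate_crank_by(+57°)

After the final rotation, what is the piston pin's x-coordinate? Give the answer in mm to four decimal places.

set_geometry: r = 37 mm, L = 271 mm, e = 19 mm; θ ← 0°
rotate_crank_by(+57°): θ ← 0° +57° = 57°
crank pin P = (r cos θ, r sin θ) = (20.151644, 31.030811)
h = r sin θ − e = 31.030811 − 19 = 12.030811
x = r cos θ + √(L² − h²) = 20.151644 + √(73441.0 − 144.7404) = 20.151644 + 270.732820 = 290.884464

290.8845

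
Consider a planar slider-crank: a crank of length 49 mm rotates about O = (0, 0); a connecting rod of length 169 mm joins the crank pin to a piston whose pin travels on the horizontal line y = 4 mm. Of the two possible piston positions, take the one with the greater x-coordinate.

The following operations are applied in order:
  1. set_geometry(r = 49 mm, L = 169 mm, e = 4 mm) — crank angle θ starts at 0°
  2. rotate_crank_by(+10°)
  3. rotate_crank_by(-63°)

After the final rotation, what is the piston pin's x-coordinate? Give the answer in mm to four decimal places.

192.8919

set_geometry: r = 49 mm, L = 169 mm, e = 4 mm; θ ← 0°
rotate_crank_by(+10°): θ ← 0° +10° = 10°
rotate_crank_by(-63°): θ ← 10° -63° = -53°
crank pin P = (r cos θ, r sin θ) = (29.488936, -39.133140)
h = r sin θ − e = -39.133140 − 4 = -43.133140
x = r cos θ + √(L² − h²) = 29.488936 + √(28561.0 − 1860.4678) = 29.488936 + 163.402975 = 192.891911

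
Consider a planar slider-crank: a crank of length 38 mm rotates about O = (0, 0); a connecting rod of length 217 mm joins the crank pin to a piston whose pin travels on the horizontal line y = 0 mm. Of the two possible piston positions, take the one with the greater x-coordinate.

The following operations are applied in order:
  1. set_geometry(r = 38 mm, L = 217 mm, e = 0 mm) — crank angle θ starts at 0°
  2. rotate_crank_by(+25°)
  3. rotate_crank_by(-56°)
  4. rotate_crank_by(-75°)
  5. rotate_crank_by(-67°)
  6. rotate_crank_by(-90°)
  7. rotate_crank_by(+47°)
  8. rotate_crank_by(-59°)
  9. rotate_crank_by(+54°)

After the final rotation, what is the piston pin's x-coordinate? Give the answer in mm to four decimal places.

set_geometry: r = 38 mm, L = 217 mm, e = 0 mm; θ ← 0°
rotate_crank_by(+25°): θ ← 0° +25° = 25°
rotate_crank_by(-56°): θ ← 25° -56° = -31°
rotate_crank_by(-75°): θ ← -31° -75° = -106°
rotate_crank_by(-67°): θ ← -106° -67° = -173°
rotate_crank_by(-90°): θ ← -173° -90° = -263°
rotate_crank_by(+47°): θ ← -263° +47° = -216°
rotate_crank_by(-59°): θ ← -216° -59° = -275°
rotate_crank_by(+54°): θ ← -275° +54° = -221°
crank pin P = (r cos θ, r sin θ) = (-28.678964, 24.930243)
h = r sin θ − e = 24.930243 − 0 = 24.930243
x = r cos θ + √(L² − h²) = -28.678964 + √(47089.0 − 621.5170) = -28.678964 + 215.563176 = 186.884212

186.8842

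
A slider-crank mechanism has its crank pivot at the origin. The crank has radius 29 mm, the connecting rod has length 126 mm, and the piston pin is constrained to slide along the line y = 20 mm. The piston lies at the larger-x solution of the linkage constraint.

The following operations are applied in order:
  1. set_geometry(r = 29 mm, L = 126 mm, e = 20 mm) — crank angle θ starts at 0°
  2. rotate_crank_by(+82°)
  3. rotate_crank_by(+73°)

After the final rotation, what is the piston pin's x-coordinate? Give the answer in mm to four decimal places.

99.4789

set_geometry: r = 29 mm, L = 126 mm, e = 20 mm; θ ← 0°
rotate_crank_by(+82°): θ ← 0° +82° = 82°
rotate_crank_by(+73°): θ ← 82° +73° = 155°
crank pin P = (r cos θ, r sin θ) = (-26.282926, 12.255930)
h = r sin θ − e = 12.255930 − 20 = -7.744070
x = r cos θ + √(L² − h²) = -26.282926 + √(15876.0 − 59.9706) = -26.282926 + 125.761796 = 99.478870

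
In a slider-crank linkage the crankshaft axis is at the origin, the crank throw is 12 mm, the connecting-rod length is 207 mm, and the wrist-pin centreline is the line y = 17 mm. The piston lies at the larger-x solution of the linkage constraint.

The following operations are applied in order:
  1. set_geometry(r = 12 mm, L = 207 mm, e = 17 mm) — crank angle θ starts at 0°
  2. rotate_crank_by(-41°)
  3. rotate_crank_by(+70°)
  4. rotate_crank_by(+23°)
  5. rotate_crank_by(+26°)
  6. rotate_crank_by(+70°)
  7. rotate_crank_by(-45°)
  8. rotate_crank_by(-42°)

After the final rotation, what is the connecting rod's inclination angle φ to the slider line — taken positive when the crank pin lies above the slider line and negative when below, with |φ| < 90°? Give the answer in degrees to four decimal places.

-1.8007

set_geometry: r = 12 mm, L = 207 mm, e = 17 mm; θ ← 0°
rotate_crank_by(-41°): θ ← 0° -41° = -41°
rotate_crank_by(+70°): θ ← -41° +70° = 29°
rotate_crank_by(+23°): θ ← 29° +23° = 52°
rotate_crank_by(+26°): θ ← 52° +26° = 78°
rotate_crank_by(+70°): θ ← 78° +70° = 148°
rotate_crank_by(-45°): θ ← 148° -45° = 103°
rotate_crank_by(-42°): θ ← 103° -42° = 61°
crank pin P = (r cos θ, r sin θ) = (5.817715, 10.495436)
h = r sin θ − e = 10.495436 − 17 = -6.504564
sin φ = h / L = -6.504564 / 207 = -0.03142301
φ = arcsin(-0.03142301) = -1.800702°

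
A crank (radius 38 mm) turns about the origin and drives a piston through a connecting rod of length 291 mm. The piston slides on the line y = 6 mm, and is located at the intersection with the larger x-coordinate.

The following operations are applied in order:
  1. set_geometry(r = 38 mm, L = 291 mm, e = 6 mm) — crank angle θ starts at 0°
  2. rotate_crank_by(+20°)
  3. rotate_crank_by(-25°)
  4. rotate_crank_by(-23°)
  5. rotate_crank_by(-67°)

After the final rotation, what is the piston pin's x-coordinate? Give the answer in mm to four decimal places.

284.3645

set_geometry: r = 38 mm, L = 291 mm, e = 6 mm; θ ← 0°
rotate_crank_by(+20°): θ ← 0° +20° = 20°
rotate_crank_by(-25°): θ ← 20° -25° = -5°
rotate_crank_by(-23°): θ ← -5° -23° = -28°
rotate_crank_by(-67°): θ ← -28° -67° = -95°
crank pin P = (r cos θ, r sin θ) = (-3.311918, -37.855399)
h = r sin θ − e = -37.855399 − 6 = -43.855399
x = r cos θ + √(L² − h²) = -3.311918 + √(84681.0 − 1923.2960) = -3.311918 + 287.676388 = 284.364469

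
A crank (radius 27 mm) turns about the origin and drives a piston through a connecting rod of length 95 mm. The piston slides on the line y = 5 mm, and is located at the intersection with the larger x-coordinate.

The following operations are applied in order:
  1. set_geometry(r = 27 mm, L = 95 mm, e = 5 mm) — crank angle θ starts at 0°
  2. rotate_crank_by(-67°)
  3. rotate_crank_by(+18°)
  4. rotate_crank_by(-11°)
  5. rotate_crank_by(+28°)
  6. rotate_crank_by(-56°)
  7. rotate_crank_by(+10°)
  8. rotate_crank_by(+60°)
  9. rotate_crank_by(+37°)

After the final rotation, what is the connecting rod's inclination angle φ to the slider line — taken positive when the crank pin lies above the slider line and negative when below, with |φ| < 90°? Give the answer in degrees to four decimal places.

set_geometry: r = 27 mm, L = 95 mm, e = 5 mm; θ ← 0°
rotate_crank_by(-67°): θ ← 0° -67° = -67°
rotate_crank_by(+18°): θ ← -67° +18° = -49°
rotate_crank_by(-11°): θ ← -49° -11° = -60°
rotate_crank_by(+28°): θ ← -60° +28° = -32°
rotate_crank_by(-56°): θ ← -32° -56° = -88°
rotate_crank_by(+10°): θ ← -88° +10° = -78°
rotate_crank_by(+60°): θ ← -78° +60° = -18°
rotate_crank_by(+37°): θ ← -18° +37° = 19°
crank pin P = (r cos θ, r sin θ) = (25.529002, 8.790340)
h = r sin θ − e = 8.790340 − 5 = 3.790340
sin φ = h / L = 3.790340 / 95 = 0.03989832
φ = arcsin(0.03989832) = 2.286612°

2.2866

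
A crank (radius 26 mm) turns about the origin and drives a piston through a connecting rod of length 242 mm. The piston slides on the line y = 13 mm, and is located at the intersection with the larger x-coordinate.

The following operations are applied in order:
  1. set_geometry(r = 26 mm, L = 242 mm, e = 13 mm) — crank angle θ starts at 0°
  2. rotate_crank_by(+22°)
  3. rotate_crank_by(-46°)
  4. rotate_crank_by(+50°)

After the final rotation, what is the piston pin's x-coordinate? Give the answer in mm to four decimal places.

265.3633

set_geometry: r = 26 mm, L = 242 mm, e = 13 mm; θ ← 0°
rotate_crank_by(+22°): θ ← 0° +22° = 22°
rotate_crank_by(-46°): θ ← 22° -46° = -24°
rotate_crank_by(+50°): θ ← -24° +50° = 26°
crank pin P = (r cos θ, r sin θ) = (23.368645, 11.397650)
h = r sin θ − e = 11.397650 − 13 = -1.602350
x = r cos θ + √(L² − h²) = 23.368645 + √(58564.0 − 2.5675) = 23.368645 + 241.994695 = 265.363340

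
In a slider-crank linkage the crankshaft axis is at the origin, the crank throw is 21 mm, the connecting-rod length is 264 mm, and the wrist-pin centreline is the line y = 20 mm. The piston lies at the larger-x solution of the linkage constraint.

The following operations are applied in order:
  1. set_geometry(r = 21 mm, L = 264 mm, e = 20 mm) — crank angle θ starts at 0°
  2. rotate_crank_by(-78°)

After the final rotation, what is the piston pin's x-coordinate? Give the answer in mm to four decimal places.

265.2347

set_geometry: r = 21 mm, L = 264 mm, e = 20 mm; θ ← 0°
rotate_crank_by(-78°): θ ← 0° -78° = -78°
crank pin P = (r cos θ, r sin θ) = (4.366146, -20.541100)
h = r sin θ − e = -20.541100 − 20 = -40.541100
x = r cos θ + √(L² − h²) = 4.366146 + √(69696.0 − 1643.5808) = 4.366146 + 260.868586 = 265.234732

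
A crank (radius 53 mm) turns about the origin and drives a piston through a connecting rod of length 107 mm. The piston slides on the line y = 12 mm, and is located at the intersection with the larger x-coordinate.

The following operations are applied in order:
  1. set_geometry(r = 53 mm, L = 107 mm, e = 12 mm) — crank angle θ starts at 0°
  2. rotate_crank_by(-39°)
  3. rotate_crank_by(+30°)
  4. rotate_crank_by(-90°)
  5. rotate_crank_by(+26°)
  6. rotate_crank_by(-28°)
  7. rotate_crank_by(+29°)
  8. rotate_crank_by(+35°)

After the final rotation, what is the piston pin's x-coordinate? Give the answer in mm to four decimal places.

set_geometry: r = 53 mm, L = 107 mm, e = 12 mm; θ ← 0°
rotate_crank_by(-39°): θ ← 0° -39° = -39°
rotate_crank_by(+30°): θ ← -39° +30° = -9°
rotate_crank_by(-90°): θ ← -9° -90° = -99°
rotate_crank_by(+26°): θ ← -99° +26° = -73°
rotate_crank_by(-28°): θ ← -73° -28° = -101°
rotate_crank_by(+29°): θ ← -101° +29° = -72°
rotate_crank_by(+35°): θ ← -72° +35° = -37°
crank pin P = (r cos θ, r sin θ) = (42.327682, -31.896196)
h = r sin θ − e = -31.896196 − 12 = -43.896196
x = r cos θ + √(L² − h²) = 42.327682 + √(11449.0 − 1926.8760) = 42.327682 + 97.581371 = 139.909053

139.9091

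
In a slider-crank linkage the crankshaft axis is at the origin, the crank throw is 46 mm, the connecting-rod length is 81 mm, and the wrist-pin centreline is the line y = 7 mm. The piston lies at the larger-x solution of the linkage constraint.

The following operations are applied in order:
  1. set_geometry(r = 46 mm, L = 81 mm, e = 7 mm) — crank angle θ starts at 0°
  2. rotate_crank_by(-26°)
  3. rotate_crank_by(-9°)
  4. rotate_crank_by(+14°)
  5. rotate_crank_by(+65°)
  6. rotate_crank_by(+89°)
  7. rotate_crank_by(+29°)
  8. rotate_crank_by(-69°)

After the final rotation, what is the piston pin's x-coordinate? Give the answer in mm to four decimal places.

set_geometry: r = 46 mm, L = 81 mm, e = 7 mm; θ ← 0°
rotate_crank_by(-26°): θ ← 0° -26° = -26°
rotate_crank_by(-9°): θ ← -26° -9° = -35°
rotate_crank_by(+14°): θ ← -35° +14° = -21°
rotate_crank_by(+65°): θ ← -21° +65° = 44°
rotate_crank_by(+89°): θ ← 44° +89° = 133°
rotate_crank_by(+29°): θ ← 133° +29° = 162°
rotate_crank_by(-69°): θ ← 162° -69° = 93°
crank pin P = (r cos θ, r sin θ) = (-2.407454, 45.936959)
h = r sin θ − e = 45.936959 − 7 = 38.936959
x = r cos θ + √(L² − h²) = -2.407454 + √(6561.0 − 1516.0867) = -2.407454 + 71.027553 = 68.620099

68.6201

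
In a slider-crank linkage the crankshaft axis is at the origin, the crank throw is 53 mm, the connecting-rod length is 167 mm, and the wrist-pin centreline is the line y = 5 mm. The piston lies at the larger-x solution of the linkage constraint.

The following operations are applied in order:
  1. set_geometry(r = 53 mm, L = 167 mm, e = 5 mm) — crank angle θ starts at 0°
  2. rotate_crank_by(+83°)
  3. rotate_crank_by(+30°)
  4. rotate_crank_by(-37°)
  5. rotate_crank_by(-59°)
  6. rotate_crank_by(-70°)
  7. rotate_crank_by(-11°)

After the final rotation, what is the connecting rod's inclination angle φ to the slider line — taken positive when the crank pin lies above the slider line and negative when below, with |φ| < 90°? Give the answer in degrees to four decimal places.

set_geometry: r = 53 mm, L = 167 mm, e = 5 mm; θ ← 0°
rotate_crank_by(+83°): θ ← 0° +83° = 83°
rotate_crank_by(+30°): θ ← 83° +30° = 113°
rotate_crank_by(-37°): θ ← 113° -37° = 76°
rotate_crank_by(-59°): θ ← 76° -59° = 17°
rotate_crank_by(-70°): θ ← 17° -70° = -53°
rotate_crank_by(-11°): θ ← -53° -11° = -64°
crank pin P = (r cos θ, r sin θ) = (23.233671, -47.636084)
h = r sin θ − e = -47.636084 − 5 = -52.636084
sin φ = h / L = -52.636084 / 167 = -0.31518613
φ = arcsin(-0.31518613) = -18.372051°

-18.3721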